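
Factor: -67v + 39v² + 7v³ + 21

By the rational root theorem, v = 1 is a root, so (v - 1) divides it; the quotient is 7v² + 46v - 21.
The remaining quadratic factors as (7v - 3)(v + 7).

(7v - 3)(v + 7)(v - 1)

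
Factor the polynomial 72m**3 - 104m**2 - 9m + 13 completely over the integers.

(9m - 13)(8m**2 - 1)

Group as (72m**3 - 9m) + (-104m**2 + 13) = 9m(8m**2 - 1) - 13(8m**2 - 1).
Both groups share the factor (8m**2 - 1).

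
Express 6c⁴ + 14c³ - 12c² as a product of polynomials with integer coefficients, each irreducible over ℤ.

Pull out the common factor 2c², then factor the remaining trinomial.

2c²(3c - 2)(c + 3)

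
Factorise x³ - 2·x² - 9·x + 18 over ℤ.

(x + 3)·(x - 2)·(x - 3)

Trying the rational-root candidates, x = 3 is a root, so (x - 3) divides it; the quotient is x² + x - 6.
The remaining quadratic factors as (x + 3)(x - 2).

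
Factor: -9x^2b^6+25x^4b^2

Every term has a factor of x^2b^2; factoring it out leaves 25x^2-9b^4.
Recognize a difference of squares with the parts 5x and 3b^2.

b^2x^2(5x-3b^2)(5x+3b^2)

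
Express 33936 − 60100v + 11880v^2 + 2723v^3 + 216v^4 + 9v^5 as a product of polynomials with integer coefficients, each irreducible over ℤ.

Among the possible rational roots, v = −12 is a root, so (v + 12) is a factor; dividing leaves 9v^4 + 108v^3 + 1427v^2 − 5244v + 2828.
Next, v = 7/3 is a root, giving the factor (3v − 7) and quotient 3v^3 + 43v^2 + 576v − 404.
Then v = 2/3 is a root, so (3v − 2) divides it; the quotient is v^2 + 15v + 202.
The quadratic v^2 + 15v + 202 has discriminant −583 < 0 and is irreducible over ℤ.

(3v − 2)(3v − 7)(v + 12)(v^2 + 15v + 202)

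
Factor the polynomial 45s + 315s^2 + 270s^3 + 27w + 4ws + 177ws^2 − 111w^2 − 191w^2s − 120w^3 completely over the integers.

−(5w − 6s − 1)(3w + 5s)(8w + 9s + 9)

Group: 3w(−40w^2 + 3ws − 37w + 54s^2 + 63s + 9) + 5s(−40w^2 + 3ws − 37w + 54s^2 + 63s + 9); both groups contain (−40w^2 + 3ws − 37w + 54s^2 + 63s + 9), so (3w + 5s) is a factor with cofactor −40w^2 + 3ws − 37w + 54s^2 + 63s + 9.
The cofactor groups again: −40w^2 + 3ws − 37w + 54s^2 + 63s + 9 = −8w(5w − 6s − 1) + (−9s − 9)(5w − 6s − 1); both groups contain (5w − 6s − 1), giving −(8w + 9s + 9)(5w − 6s − 1).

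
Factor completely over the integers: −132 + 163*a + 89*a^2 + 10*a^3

(2*a + 11)*(5*a − 3)*(a + 4)

By the rational root theorem, a = 3/5 is a root, so (5*a − 3) is a factor; dividing leaves 2*a^2 + 19*a + 44.
The remaining quadratic factors as (a + 4)(2*a + 11).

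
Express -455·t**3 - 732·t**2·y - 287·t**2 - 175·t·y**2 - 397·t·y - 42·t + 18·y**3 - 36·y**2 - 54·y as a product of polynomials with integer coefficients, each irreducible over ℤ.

Group: 13·t·(-35·t**2 - 59·t·y - 14·t - 18·y**2 - 18·y) + (-y + 3)·(-35·t**2 - 59·t·y - 14·t - 18·y**2 - 18·y); both groups contain (-35·t**2 - 59·t·y - 14·t - 18·y**2 - 18·y), so (13·t - y + 3) is a factor with cofactor -35·t**2 - 59·t·y - 14·t - 18·y**2 - 18·y.
The cofactor groups again: -35·t**2 - 59·t·y - 14·t - 18·y**2 - 18·y = -7·t·(5·t + 2·y + 2) - 9·y·(5·t + 2·y + 2); both groups contain (5·t + 2·y + 2), giving -(7·t + 9·y)·(5·t + 2·y + 2).

-(13·t - y + 3)·(5·t + 2·y + 2)·(7·t + 9·y)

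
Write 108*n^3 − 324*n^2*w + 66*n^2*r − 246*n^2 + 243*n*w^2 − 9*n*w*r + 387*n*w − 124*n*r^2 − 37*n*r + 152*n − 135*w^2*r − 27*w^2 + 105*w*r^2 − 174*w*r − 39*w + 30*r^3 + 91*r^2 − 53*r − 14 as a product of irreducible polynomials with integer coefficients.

(2*n − 3*w + 3*r − 2)*(6*n − 9*w − 2*r − 7)*(9*n − 5*r − 1)

Group: 2*n*(54*n^2 − 81*n*w − 48*n*r − 69*n + 45*w*r + 9*w + 10*r^2 + 37*r + 7) + (−3*w + 3*r − 2)*(54*n^2 − 81*n*w − 48*n*r − 69*n + 45*w*r + 9*w + 10*r^2 + 37*r + 7); both groups contain (54*n^2 − 81*n*w − 48*n*r − 69*n + 45*w*r + 9*w + 10*r^2 + 37*r + 7), so (2*n − 3*w + 3*r − 2) is a factor with cofactor 54*n^2 − 81*n*w − 48*n*r − 69*n + 45*w*r + 9*w + 10*r^2 + 37*r + 7.
The cofactor groups again: 54*n^2 − 81*n*w − 48*n*r − 69*n + 45*w*r + 9*w + 10*r^2 + 37*r + 7 = 6*n*(9*n − 5*r − 1) + (−9*w − 2*r − 7)*(9*n − 5*r − 1); both groups contain (9*n − 5*r − 1), giving (6*n − 9*w − 2*r − 7)*(9*n − 5*r − 1).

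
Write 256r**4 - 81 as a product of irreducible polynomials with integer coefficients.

Write as (16r**2)² − (9)², then factor 16r**2 - 9 once more.

(4r + 3)(4r - 3)(16r**2 + 9)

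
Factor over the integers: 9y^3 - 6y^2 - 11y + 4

(3y - 1)(3y - 4)(y + 1)

Testing divisors of the constant over divisors of the leading coefficient, y = -1 is a root, giving the factor (y + 1) and quotient 9y^2 - 15y + 4.
The remaining quadratic factors as (3y - 4)(3y - 1).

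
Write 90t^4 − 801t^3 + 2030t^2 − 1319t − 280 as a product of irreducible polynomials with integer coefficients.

By the rational root theorem, t = 8/3 is a root, giving the factor (3t − 8) and quotient 30t^3 − 187t^2 + 178t + 35.
Next, t = 5 is a root, so (t − 5) divides it; the quotient is 30t^2 − 37t − 7.
The remaining quadratic factors as (6t + 1)(5t − 7).

(3t − 8)(5t − 7)(6t + 1)(t − 5)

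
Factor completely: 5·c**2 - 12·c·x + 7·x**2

Group: c·(5·c - 7·x) - x·(5·c - 7·x); both groups contain (5·c - 7·x).

(5·c - 7·x)·(c - x)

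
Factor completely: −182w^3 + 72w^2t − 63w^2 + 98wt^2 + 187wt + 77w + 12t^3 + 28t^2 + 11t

Group: 13w(−14w^2 + 12wt + 7w + 2t^2 + t) + (6t + 11)(−14w^2 + 12wt + 7w + 2t^2 + t); both groups contain (−14w^2 + 12wt + 7w + 2t^2 + t), so (13w + 6t + 11) is a factor with cofactor −14w^2 + 12wt + 7w + 2t^2 + t.
The cofactor groups again: −14w^2 + 12wt + 7w + 2t^2 + t = −2w(7w + t) + (2t + 1)(7w + t); both groups contain (7w + t), giving −(2w − 2t − 1)(7w + t).

−(2w − 2t − 1)(13w + 6t + 11)(7w + t)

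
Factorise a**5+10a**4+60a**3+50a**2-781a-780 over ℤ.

(a+1)(a+5)(a-3)(a**2+7a+52)

Among the possible rational roots, a = 3 is a root, so (a-3) divides it; the quotient is a**4+13a**3+99a**2+347a+260.
Next, a = -1 is a root, giving the factor (a+1) and quotient a**3+12a**2+87a+260.
Next, a = -5 is a root, giving the factor (a+5) and quotient a**2+7a+52.
The quadratic a**2+7a+52 has discriminant -159 < 0 and is irreducible over ℤ.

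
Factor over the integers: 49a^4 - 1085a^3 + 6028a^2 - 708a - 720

Testing divisors of the constant over divisors of the leading coefficient, a = -2/7 is a root, so (7a + 2) divides it; the quotient is 7a^3 - 157a^2 + 906a - 360.
Next, a = 12 is a root, so (a - 12) divides it; the quotient is 7a^2 - 73a + 30.
The remaining quadratic factors as (7a - 3)(a - 10).

(7a + 2)(7a - 3)(a - 10)(a - 12)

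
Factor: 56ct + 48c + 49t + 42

Group as (56ct + 48c) + (49t + 42) = 8c(7t + 6) + 7(7t + 6).
Both groups share the factor (7t + 6).

(7t + 6)(8c + 7)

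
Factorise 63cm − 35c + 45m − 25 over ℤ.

(7c + 5)(9m − 5)

Group as (63cm − 35c) + (45m − 25) = 7c(9m − 5) + 5(9m − 5).
Both groups share the factor (9m − 5).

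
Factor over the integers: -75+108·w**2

3·(6·w+5)·(6·w-5)

Factor out 3, leaving 36·w**2-25, which is a difference of two squares.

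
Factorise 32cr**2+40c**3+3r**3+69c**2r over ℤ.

(5c+3r)(8c+r)(c+r)

Group: c(40c**2+29cr+3r**2) + r(40c**2+29cr+3r**2); both groups contain (40c**2+29cr+3r**2), so (c+r) is a factor with cofactor 40c**2+29cr+3r**2.
The cofactor groups again: 40c**2+29cr+3r**2 = 8c(5c+3r) + r(5c+3r); both groups contain (5c+3r), giving (8c+r)(5c+3r).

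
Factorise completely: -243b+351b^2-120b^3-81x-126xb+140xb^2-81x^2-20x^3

Group: x(-20x^2+60xb-81x-40b^2+117b-81) + 3b(-20x^2+60xb-81x-40b^2+117b-81); both groups contain (-20x^2+60xb-81x-40b^2+117b-81), so (x+3b) is a factor with cofactor -20x^2+60xb-81x-40b^2+117b-81.
The cofactor groups again: -20x^2+60xb-81x-40b^2+117b-81 = -4x(5x-5b+9) + (8b-9)(5x-5b+9); both groups contain (5x-5b+9), giving -(4x-8b+9)(5x-5b+9).

-(5x-5b+9)(4x-8b+9)(x+3b)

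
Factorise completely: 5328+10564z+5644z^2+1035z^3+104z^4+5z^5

Testing divisors of the constant over divisors of the leading coefficient, z = -2 is a root, so (z+2) is a factor; dividing leaves 5z^4+94z^3+847z^2+3950z+2664.
Continuing, z = -9 is a root, so (z+9) is a factor; dividing leaves 5z^3+49z^2+406z+296.
Then z = -4/5 is a root, so (5z+4) is a factor; dividing leaves z^2+9z+74.
The quadratic z^2+9z+74 has discriminant -215 < 0 and is irreducible over ℤ.

(5z+4)(z+2)(z+9)(z^2+9z+74)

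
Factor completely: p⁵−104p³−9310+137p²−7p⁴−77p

Testing divisors of the constant over divisors of the leading coefficient, p = 14 is a root, so (p−14) divides it; the quotient is p⁴+7p³−6p²+53p+665.
Then p = −5 is a root, giving the factor (p+5) and quotient p³+2p²−16p+133.
Next, p = −7 is a root, giving the factor (p+7) and quotient p²−5p+19.
The quadratic p²−5p+19 has discriminant −51 < 0 and is irreducible over ℤ.

(p+5)(p+7)(p−14)(p²−5p+19)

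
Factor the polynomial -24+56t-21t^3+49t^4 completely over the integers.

Group as (49t^4+56t) + (-21t^3-24) = 7t(7t^3+8) - 3(7t^3+8).
Both groups share the factor (7t^3+8).

(7t-3)(7t^3+8)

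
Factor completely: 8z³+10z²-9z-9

(2z+3)(4z+3)(z-1)

Testing divisors of the constant over divisors of the leading coefficient, z = -3/4 is a root, giving the factor (4z+3) and quotient 2z²+z-3.
The remaining quadratic factors as (2z+3)(z-1).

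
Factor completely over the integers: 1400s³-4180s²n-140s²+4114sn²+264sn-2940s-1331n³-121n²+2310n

Group: 14s(100s²-220sn-10s+121n²+11n-210) - 11n(100s²-220sn-10s+121n²+11n-210); both groups contain (100s²-220sn-10s+121n²+11n-210), so (14s-11n) is a factor with cofactor 100s²-220sn-10s+121n²+11n-210.
The cofactor groups again: 100s²-220sn-10s+121n²+11n-210 = 10s(10s-11n+14) + (-11n-15)(10s-11n+14); both groups contain (10s-11n+14), giving (10s-11n-15)(10s-11n+14).

(10s-11n+14)(10s-11n-15)(14s-11n)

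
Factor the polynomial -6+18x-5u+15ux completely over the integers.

(3x-1)(5u+6)

Group as (15ux-5u) + (18x-6) = 5u(3x-1) + 6(3x-1).
Both groups share the factor (3x-1).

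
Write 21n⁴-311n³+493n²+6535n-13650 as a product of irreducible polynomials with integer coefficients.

(3n+13)(7n-15)(n-10)(n-7)

Trying the rational-root candidates, n = 7 is a root, so (n-7) divides it; the quotient is 21n³-164n²-655n+1950.
Next, n = -13/3 is a root, so (3n+13) divides it; the quotient is 7n²-85n+150.
The remaining quadratic factors as (7n-15)(n-10).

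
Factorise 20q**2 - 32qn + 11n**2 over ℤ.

Group: 10q(2q - n) - 11n(2q - n); both groups contain (2q - n).

(10q - 11n)(2q - n)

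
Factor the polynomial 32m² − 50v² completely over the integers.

2(4m + 5v)(4m − 5v)

Every term has a factor of 2. Then 16m² − 25v² = (4m)² − (5v)².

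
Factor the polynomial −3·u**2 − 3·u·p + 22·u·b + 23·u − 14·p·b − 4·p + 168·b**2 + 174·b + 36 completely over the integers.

Group: −3·u·(u + p − 12·b − 9) + (−14·b − 4)·(u + p − 12·b − 9); both groups contain (u + p − 12·b − 9).

−(u + p − 12·b − 9)·(3·u + 14·b + 4)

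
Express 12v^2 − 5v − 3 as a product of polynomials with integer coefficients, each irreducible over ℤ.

(3v + 1)(4v − 3)

Need a pair with product 12·(−3) = −36 and sum −5: that's −9 and 4.
Split the middle term: 12v^2 − 9v + 4v − 3 = 3v(4v − 3) + (4v − 3).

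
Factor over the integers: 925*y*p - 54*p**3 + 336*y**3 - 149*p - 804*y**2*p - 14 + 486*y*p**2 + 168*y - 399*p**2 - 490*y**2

Group: 8*y*(42*y**2 - 69*y*p - 56*y + 9*p**2 + 65*p + 14) + (-6*p - 1)*(42*y**2 - 69*y*p - 56*y + 9*p**2 + 65*p + 14); both groups contain (42*y**2 - 69*y*p - 56*y + 9*p**2 + 65*p + 14), so (8*y - 6*p - 1) is a factor with cofactor 42*y**2 - 69*y*p - 56*y + 9*p**2 + 65*p + 14.
The cofactor groups again: 42*y**2 - 69*y*p - 56*y + 9*p**2 + 65*p + 14 = 7*y*(6*y - 9*p - 2) + (-p - 7)*(6*y - 9*p - 2); both groups contain (6*y - 9*p - 2), giving (7*y - p - 7)*(6*y - 9*p - 2).

(8*y - 6*p - 1)*(6*y - 9*p - 2)*(7*y - p - 7)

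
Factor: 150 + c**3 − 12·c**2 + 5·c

(c + 3)·(c − 10)·(c − 5)

Among the possible rational roots, c = 10 is a root, so (c − 10) is a factor; dividing leaves c**2 − 2·c − 15.
The remaining quadratic factors as (c + 3)(c − 5).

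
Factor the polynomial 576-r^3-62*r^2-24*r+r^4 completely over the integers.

(r+4)*(r+6)*(r-3)*(r-8)

Among the possible rational roots, r = 8 is a root, so (r-8) is a factor; dividing leaves r^3+7*r^2-6*r-72.
Then r = -4 is a root, so (r+4) is a factor; dividing leaves r^2+3*r-18.
The remaining quadratic factors as (r-3)(r+6).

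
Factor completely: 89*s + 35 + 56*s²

(7*s + 5)*(8*s + 7)

Need a pair with product 56·35 = 1960 and sum 89: that's 40 and 49.
Split the middle term: 56*s² + 40*s + 49*s + 35 = 8*s*(7*s + 5) + 7*(7*s + 5).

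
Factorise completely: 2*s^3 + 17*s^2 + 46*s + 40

(2*s + 5)*(s + 2)*(s + 4)

Among the possible rational roots, s = -5/2 is a root, so (2*s + 5) is a factor; dividing leaves s^2 + 6*s + 8.
The remaining quadratic factors as (s + 4)(s + 2).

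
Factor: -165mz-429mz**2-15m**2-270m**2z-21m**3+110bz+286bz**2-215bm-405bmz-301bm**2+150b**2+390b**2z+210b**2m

Group: 15b(14bm+26bz+10b-21m**2-39mz-15m) + (m+11z)(14bm+26bz+10b-21m**2-39mz-15m); both groups contain (14bm+26bz+10b-21m**2-39mz-15m), so (15b+m+11z) is a factor with cofactor 14bm+26bz+10b-21m**2-39mz-15m.
The cofactor groups again: 14bm+26bz+10b-21m**2-39mz-15m = 7m(2b-3m) + (13z+5)(2b-3m); both groups contain (2b-3m), giving (7m+13z+5)(2b-3m).

(15b+m+11z)(2b-3m)(7m+13z+5)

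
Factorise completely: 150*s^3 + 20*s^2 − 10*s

Pull out the common factor 10*s, then factor the remaining trinomial.

10*s*(3*s + 1)*(5*s − 1)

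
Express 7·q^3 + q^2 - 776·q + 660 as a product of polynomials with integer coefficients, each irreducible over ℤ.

(7·q - 6)·(q + 11)·(q - 10)

Trying the rational-root candidates, q = 10 is a root, so (q - 10) is a factor; dividing leaves 7·q^2 + 71·q - 66.
The remaining quadratic factors as (7·q - 6)(q + 11).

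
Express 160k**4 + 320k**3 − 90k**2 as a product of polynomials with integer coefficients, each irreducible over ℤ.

Pull out the common factor 10k**2, then factor the remaining trinomial.

10k**2(4k + 9)(4k − 1)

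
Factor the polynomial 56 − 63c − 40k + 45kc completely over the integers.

(5k − 7)(9c − 8)

Group as (45kc − 40k) + (−63c + 56) = 5k(9c − 8) − 7(9c − 8).
Both groups share the factor (9c − 8).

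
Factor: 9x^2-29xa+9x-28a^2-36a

Group: x(9x+7a+9) - 4a(9x+7a+9); both groups contain (9x+7a+9).

(x-4a)(9x+7a+9)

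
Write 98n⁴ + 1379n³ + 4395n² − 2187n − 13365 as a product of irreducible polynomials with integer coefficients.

(2n + 9)(7n + 15)(7n − 11)(n + 9)

By the rational root theorem, n = −9/2 is a root, so (2n + 9) is a factor; dividing leaves 49n³ + 469n² + 87n − 1485.
Next, n = −9 is a root, so (n + 9) divides it; the quotient is 49n² + 28n − 165.
The remaining quadratic factors as (7n − 11)(7n + 15).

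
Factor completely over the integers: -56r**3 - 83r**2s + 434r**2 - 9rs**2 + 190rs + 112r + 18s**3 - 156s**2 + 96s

Group: 7r(-8r**2 - 5rs + 62r + 3s**2 - 26s + 16) + 6s(-8r**2 - 5rs + 62r + 3s**2 - 26s + 16); both groups contain (-8r**2 - 5rs + 62r + 3s**2 - 26s + 16), so (7r + 6s) is a factor with cofactor -8r**2 - 5rs + 62r + 3s**2 - 26s + 16.
The cofactor groups again: -8r**2 - 5rs + 62r + 3s**2 - 26s + 16 = -8r(r + s - 8) + (3s - 2)(r + s - 8); both groups contain (r + s - 8), giving -(8r - 3s + 2)(r + s - 8).

-(7r + 6s)(8r - 3s + 2)(r + s - 8)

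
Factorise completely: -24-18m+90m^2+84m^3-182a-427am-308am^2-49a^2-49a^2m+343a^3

(7a+7m+4)(7a-2m+1)(7a-6m-6)

Group: 7a(49a^2+35am+35a-14m^2-m+4) + (-6m-6)(49a^2+35am+35a-14m^2-m+4); both groups contain (49a^2+35am+35a-14m^2-m+4), so (7a-6m-6) is a factor with cofactor 49a^2+35am+35a-14m^2-m+4.
The cofactor groups again: 49a^2+35am+35a-14m^2-m+4 = 7a(7a-2m+1) + (7m+4)(7a-2m+1); both groups contain (7a-2m+1), giving (7a+7m+4)(7a-2m+1).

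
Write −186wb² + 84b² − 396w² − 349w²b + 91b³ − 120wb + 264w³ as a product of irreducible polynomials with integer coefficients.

Group: 11w(24w² − 47wb − 36w + 13b² + 12b) + 7b(24w² − 47wb − 36w + 13b² + 12b); both groups contain (24w² − 47wb − 36w + 13b² + 12b), so (11w + 7b) is a factor with cofactor 24w² − 47wb − 36w + 13b² + 12b.
The cofactor groups again: 24w² − 47wb − 36w + 13b² + 12b = 8w(3w − b) + (−13b − 12)(3w − b); both groups contain (3w − b), giving (8w − 13b − 12)(3w − b).

(8w − 13b − 12)(3w − b)(11w + 7b)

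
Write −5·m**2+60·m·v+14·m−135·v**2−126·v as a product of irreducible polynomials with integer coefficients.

Group: −5·m·(m−9·v) + (15·v+14)·(m−9·v); both groups contain (m−9·v).

−(5·m−15·v−14)·(m−9·v)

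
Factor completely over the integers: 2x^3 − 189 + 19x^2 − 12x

Among the possible rational roots, x = 3 is a root, so (x − 3) divides it; the quotient is 2x^2 + 25x + 63.
The remaining quadratic factors as (2x + 7)(x + 9).

(2x + 7)(x + 9)(x − 3)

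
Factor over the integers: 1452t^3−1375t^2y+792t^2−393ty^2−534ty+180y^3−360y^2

(11t−12y)(11t−3y+6)(12t+5y)

Group: 12t(121t^2−165ty+66t+36y^2−72y) + 5y(121t^2−165ty+66t+36y^2−72y); both groups contain (121t^2−165ty+66t+36y^2−72y), so (12t+5y) is a factor with cofactor 121t^2−165ty+66t+36y^2−72y.
The cofactor groups again: 121t^2−165ty+66t+36y^2−72y = 11t(11t−12y) + (−3y+6)(11t−12y); both groups contain (11t−12y), giving (11t−3y+6)(11t−12y).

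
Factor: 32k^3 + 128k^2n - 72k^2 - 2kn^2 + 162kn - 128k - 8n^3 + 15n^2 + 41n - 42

Group: 2k(16k^2 + 20k - n^2 + n + 6) + (8n - 7)(16k^2 + 20k - n^2 + n + 6); both groups contain (16k^2 + 20k - n^2 + n + 6), so (2k + 8n - 7) is a factor with cofactor 16k^2 + 20k - n^2 + n + 6.
The cofactor groups again: 16k^2 + 20k - n^2 + n + 6 = 4k(4k + n + 2) + (-n + 3)(4k + n + 2); both groups contain (4k + n + 2), giving (4k - n + 3)(4k + n + 2).

(2k + 8n - 7)(4k + n + 2)(4k - n + 3)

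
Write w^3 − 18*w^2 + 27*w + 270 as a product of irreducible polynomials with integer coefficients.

Among the possible rational roots, w = 6 is a root, so (w − 6) is a factor; dividing leaves w^2 − 12*w − 45.
The remaining quadratic factors as (w + 3)(w − 15).

(w + 3)*(w − 15)*(w − 6)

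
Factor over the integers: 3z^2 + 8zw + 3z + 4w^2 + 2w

Group: 3z(z + 2w + 1) + 2w(z + 2w + 1); both groups contain (z + 2w + 1).

(3z + 2w)(z + 2w + 1)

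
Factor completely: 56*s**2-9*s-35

Need a pair with product 56·(-35) = -1960 and sum -9: that's 40 and -49.
Split the middle term: 56*s**2+40*s - 49*s-35 = 8*s*(7*s+5) - 7*(7*s+5).

(7*s+5)*(8*s-7)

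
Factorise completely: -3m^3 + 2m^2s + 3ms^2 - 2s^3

-(3m - 2s)(m + s)(m - s)

Group: m(-3m^2 + 5ms - 2s^2) + s(-3m^2 + 5ms - 2s^2); both groups contain (-3m^2 + 5ms - 2s^2), so (m + s) is a factor with cofactor -3m^2 + 5ms - 2s^2.
The cofactor groups again: -3m^2 + 5ms - 2s^2 = -m(3m - 2s) + s(3m - 2s); both groups contain (3m - 2s), giving -(m - s)(3m - 2s).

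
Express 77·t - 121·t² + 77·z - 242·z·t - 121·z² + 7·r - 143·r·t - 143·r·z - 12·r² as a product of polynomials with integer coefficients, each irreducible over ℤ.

-(12·r + 11·z + 11·t - 7)·(r + 11·z + 11·t)

Group: -r·(12·r + 11·z + 11·t - 7) + (-11·z - 11·t)·(12·r + 11·z + 11·t - 7); both groups contain (12·r + 11·z + 11·t - 7).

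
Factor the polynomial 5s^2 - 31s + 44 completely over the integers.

(5s - 11)(s - 4)

Need a pair with product 5·44 = 220 and sum -31: that's -11 and -20.
Split the middle term: 5s^2 - 11s - 20s + 44 = s(5s - 11) - 4(5s - 11).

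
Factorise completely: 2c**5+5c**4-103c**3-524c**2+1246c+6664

Among the possible rational roots, c = -7/2 is a root, so (2c+7) divides it; the quotient is c**4-c**3-48c**2-94c+952.
Next, c = 7 is a root, so (c-7) is a factor; dividing leaves c**3+6c**2-6c-136.
Next, c = 4 is a root, so (c-4) divides it; the quotient is c**2+10c+34.
The quadratic c**2+10c+34 has discriminant -36 < 0 and is irreducible over ℤ.

(2c+7)(c-4)(c-7)(c**2+10c+34)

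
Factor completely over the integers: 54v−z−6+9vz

Group as (9vz+54v) + (−z−6) = 9v(z+6) − (z+6).
Both groups share the factor (z+6).

(9v−1)(z+6)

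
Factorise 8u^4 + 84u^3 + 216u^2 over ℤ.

Pull out the common factor 4u^2, then factor the remaining trinomial.

4u^2(2u + 9)(u + 6)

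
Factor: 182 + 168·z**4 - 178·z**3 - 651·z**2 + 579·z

Among the possible rational roots, z = -13/7 is a root, so (7·z + 13) is a factor; dividing leaves 24·z**3 - 70·z**2 + 37·z + 14.
Next, z = 2 is a root, so (z - 2) is a factor; dividing leaves 24·z**2 - 22·z - 7.
The remaining quadratic factors as (6·z - 7)(4·z + 1).

(4·z + 1)·(6·z - 7)·(7·z + 13)·(z - 2)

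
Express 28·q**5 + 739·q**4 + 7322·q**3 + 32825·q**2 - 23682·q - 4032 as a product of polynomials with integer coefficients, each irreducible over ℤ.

Testing divisors of the constant over divisors of the leading coefficient, q = 3/4 is a root, so (4·q - 3) is a factor; dividing leaves 7·q**4 + 190·q**3 + 1973·q**2 + 9686·q + 1344.
Then q = -14 is a root, giving the factor (q + 14) and quotient 7·q**3 + 92·q**2 + 685·q + 96.
Then q = -1/7 is a root, so (7·q + 1) divides it; the quotient is q**2 + 13·q + 96.
The quadratic q**2 + 13·q + 96 has discriminant -215 < 0 and is irreducible over ℤ.

(4·q - 3)·(7·q + 1)·(q + 14)·(q**2 + 13·q + 96)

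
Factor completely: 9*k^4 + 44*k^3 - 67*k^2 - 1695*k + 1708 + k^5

Trying the rational-root candidates, k = -7 is a root, giving the factor (k + 7) and quotient k^4 + 2*k^3 + 30*k^2 - 277*k + 244.
Continuing, k = 1 is a root, giving the factor (k - 1) and quotient k^3 + 3*k^2 + 33*k - 244.
Continuing, k = 4 is a root, giving the factor (k - 4) and quotient k^2 + 7*k + 61.
The quadratic k^2 + 7*k + 61 has discriminant -195 < 0 and is irreducible over ℤ.

(k + 7)*(k - 1)*(k - 4)*(k^2 + 7*k + 61)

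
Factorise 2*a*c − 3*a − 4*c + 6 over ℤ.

Group as (2*a*c − 3*a) + (−4*c + 6) = a*(2*c − 3) − 2*(2*c − 3).
Both groups share the factor (2*c − 3).

(2*c − 3)*(a − 2)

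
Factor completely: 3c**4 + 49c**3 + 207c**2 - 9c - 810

Trying the rational-root candidates, c = -3 is a root, so (c + 3) is a factor; dividing leaves 3c**3 + 40c**2 + 87c - 270.
Next, c = -9 is a root, so (c + 9) divides it; the quotient is 3c**2 + 13c - 30.
The remaining quadratic factors as (c + 6)(3c - 5).

(3c - 5)(c + 3)(c + 6)(c + 9)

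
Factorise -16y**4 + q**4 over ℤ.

Difference of squares twice: with A = q and B = 2y, A⁴ − B⁴ = (A² − B²)(A² + B²), and A² − B² factors again.

(q + 2y)(q - 2y)(q**2 + 4y**2)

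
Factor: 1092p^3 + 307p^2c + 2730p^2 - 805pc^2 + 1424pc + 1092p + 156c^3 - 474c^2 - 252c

Group: 12p(91p^2 - 73pc + 182p + 12c^2 - 42c) + (13c + 6)(91p^2 - 73pc + 182p + 12c^2 - 42c); both groups contain (91p^2 - 73pc + 182p + 12c^2 - 42c), so (12p + 13c + 6) is a factor with cofactor 91p^2 - 73pc + 182p + 12c^2 - 42c.
The cofactor groups again: 91p^2 - 73pc + 182p + 12c^2 - 42c = 13p(7p - 4c + 14) - 3c(7p - 4c + 14); both groups contain (7p - 4c + 14), giving (13p - 3c)(7p - 4c + 14).

(13p - 3c)(7p - 4c + 14)(12p + 13c + 6)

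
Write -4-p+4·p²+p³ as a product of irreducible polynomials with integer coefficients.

(p+1)·(p+4)·(p-1)

Trying the rational-root candidates, p = -4 is a root, so (p+4) divides it; the quotient is p²-1.
The remaining quadratic factors as (p-1)(p+1).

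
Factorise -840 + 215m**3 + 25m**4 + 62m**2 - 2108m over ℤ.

By the rational root theorem, m = 14/5 is a root, so (5m - 14) divides it; the quotient is 5m**3 + 57m**2 + 172m + 60.
Then m = -5 is a root, so (m + 5) divides it; the quotient is 5m**2 + 32m + 12.
The remaining quadratic factors as (5m + 2)(m + 6).

(5m + 2)(5m - 14)(m + 5)(m + 6)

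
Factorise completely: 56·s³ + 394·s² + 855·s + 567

(2·s + 7)·(4·s + 9)·(7·s + 9)

Trying the rational-root candidates, s = -7/2 is a root, giving the factor (2·s + 7) and quotient 28·s² + 99·s + 81.
The remaining quadratic factors as (7·s + 9)(4·s + 9).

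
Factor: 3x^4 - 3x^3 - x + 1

(x - 1)(3x^3 - 1)

Group as (3x^4 - x) + (-3x^3 + 1) = x(3x^3 - 1) - (3x^3 - 1).
Both groups share the factor (3x^3 - 1).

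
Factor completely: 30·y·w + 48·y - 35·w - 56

Group as (30·y·w + 48·y) + (-35·w - 56) = 6·y·(5·w + 8) - 7·(5·w + 8).
Both groups share the factor (5·w + 8).

(5·w + 8)·(6·y - 7)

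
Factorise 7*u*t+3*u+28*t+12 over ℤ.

(7*t+3)*(u+4)

Group as (7*u*t+3*u) + (28*t+12) = u*(7*t+3) + 4*(7*t+3).
Both groups share the factor (7*t+3).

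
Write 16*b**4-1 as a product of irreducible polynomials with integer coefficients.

(2*b)⁴ − (1)⁴ = ((2*b)² − (1)²)((2*b)² + (1)²); the first factor splits again, the second (4*b**2+1) is irreducible.

(2*b+1)*(2*b-1)*(4*b**2+1)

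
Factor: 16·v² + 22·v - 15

Need a pair with product 16·(-15) = -240 and sum 22: that's -8 and 30.
Split the middle term: 16·v² - 8·v + 30·v - 15 = 8·v·(2·v - 1) + 15·(2·v - 1).

(2·v - 1)·(8·v + 15)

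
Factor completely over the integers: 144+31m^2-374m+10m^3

(2m-9)(5m-2)(m+8)

Among the possible rational roots, m = -8 is a root, so (m+8) divides it; the quotient is 10m^2-49m+18.
The remaining quadratic factors as (2m-9)(5m-2).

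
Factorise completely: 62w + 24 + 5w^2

(5w + 2)(w + 12)

Need a pair with product 5·24 = 120 and sum 62: that's 2 and 60.
Split the middle term: 5w^2 + 2w + 60w + 24 = w(5w + 2) + 12(5w + 2).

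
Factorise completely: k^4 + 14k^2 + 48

Substitute u = k^2 to get a quadratic in u, then factor.
k^2 + 6 is irreducible over ℤ (always positive, so no real roots).
k^2 + 8 is irreducible over ℤ (always positive, so no real roots).

(k^2 + 6)(k^2 + 8)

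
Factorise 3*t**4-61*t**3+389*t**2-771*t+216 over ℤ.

Among the possible rational roots, t = 3 is a root, so (t-3) divides it; the quotient is 3*t**3-52*t**2+233*t-72.
Next, t = 9 is a root, so (t-9) is a factor; dividing leaves 3*t**2-25*t+8.
The remaining quadratic factors as (3*t-1)(t-8).

(3*t-1)*(t-3)*(t-8)*(t-9)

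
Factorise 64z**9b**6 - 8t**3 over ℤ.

8(2z**3b**2 - t)(4z**6b**4 + 2z**3tb**2 + t**2)

Factor out 8 first: what remains is 8z**9b**6 - t**3.
Recognize a difference of cubes with the parts 2z**3b**2 and t.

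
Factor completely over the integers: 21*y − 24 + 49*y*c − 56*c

(7*c + 3)*(7*y − 8)

Group as (49*y*c + 21*y) + (−56*c − 24) = 7*y*(7*c + 3) − 8*(7*c + 3).
Both groups share the factor (7*c + 3).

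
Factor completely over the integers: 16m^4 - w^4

(2m + w)(2m - w)(4m^2 + w^2)

Write as (4m^2)² − (w^2)², then factor 4m^2 - w^2 once more.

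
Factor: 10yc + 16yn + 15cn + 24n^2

Group: 5c(2y + 3n) + 8n(2y + 3n); both groups contain (2y + 3n).

(2y + 3n)(5c + 8n)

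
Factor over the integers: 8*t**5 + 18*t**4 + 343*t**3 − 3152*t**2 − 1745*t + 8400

(2*t − 3)*(4*t + 7)*(t − 5)*(t**2 + 7*t + 80)

Among the possible rational roots, t = −7/4 is a root, so (4*t + 7) is a factor; dividing leaves 2*t**4 + t**3 + 84*t**2 − 935*t + 1200.
Continuing, t = 3/2 is a root, so (2*t − 3) is a factor; dividing leaves t**3 + 2*t**2 + 45*t − 400.
Continuing, t = 5 is a root, so (t − 5) is a factor; dividing leaves t**2 + 7*t + 80.
The quadratic t**2 + 7*t + 80 has discriminant −271 < 0 and is irreducible over ℤ.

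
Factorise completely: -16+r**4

Difference of squares twice: with A = r and B = 2, A⁴ − B⁴ = (A² − B²)(A² + B²), and A² − B² factors again.

(r+2)(r-2)(r**2+4)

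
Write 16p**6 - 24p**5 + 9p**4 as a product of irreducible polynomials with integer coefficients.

p**4(4p - 3)**2

Pull out the common factor p**4, leaving 16p**2 - 24p + 9.
Recognize a perfect-square trinomial with the parts 3 and 4p.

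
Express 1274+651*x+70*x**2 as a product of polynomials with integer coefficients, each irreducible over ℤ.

Pull out the common factor 7, then factor the remaining trinomial.

7*(2*x+13)*(5*x+14)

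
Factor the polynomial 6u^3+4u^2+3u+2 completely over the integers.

(3u+2)(2u^2+1)

Group as (6u^3+3u) + (4u^2+2) = 3u(2u^2+1) + 2(2u^2+1).
Both groups share the factor (2u^2+1).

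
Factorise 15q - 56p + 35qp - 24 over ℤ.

Group as (35qp + 15q) + (-56p - 24) = 5q(7p + 3) - 8(7p + 3).
Both groups share the factor (7p + 3).

(5q - 8)(7p + 3)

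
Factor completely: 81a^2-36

9(3a+2)(3a-2)

Pull out the common factor 9; 9a^2-4 is a difference of squares.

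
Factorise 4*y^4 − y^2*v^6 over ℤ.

Factor out y^2 first: what remains is 4*y^2 − v^6.
Recognize a difference of squares with the parts 2*y and v^3.

y^2*(2*y − v^3)*(2*y + v^3)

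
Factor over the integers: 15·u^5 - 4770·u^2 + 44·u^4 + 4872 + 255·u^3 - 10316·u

Among the possible rational roots, u = -7/3 is a root, so (3·u + 7) divides it; the quotient is 5·u^4 + 3·u^3 + 78·u^2 - 1772·u + 696.
Then u = 6 is a root, so (u - 6) is a factor; dividing leaves 5·u^3 + 33·u^2 + 276·u - 116.
Continuing, u = 2/5 is a root, giving the factor (5·u - 2) and quotient u^2 + 7·u + 58.
The quadratic u^2 + 7·u + 58 has discriminant -183 < 0 and is irreducible over ℤ.

(3·u + 7)·(5·u - 2)·(u - 6)·(u^2 + 7·u + 58)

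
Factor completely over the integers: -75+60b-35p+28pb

(4b-5)(7p+15)

Group as (28pb-35p) + (60b-75) = 7p(4b-5) + 15(4b-5).
Both groups share the factor (4b-5).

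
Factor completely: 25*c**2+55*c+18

(5*c+2)*(5*c+9)

Need a pair with product 25·18 = 450 and sum 55: that's 10 and 45.
Split the middle term: 25*c**2+10*c + 45*c+18 = 5*c*(5*c+2) + 9*(5*c+2).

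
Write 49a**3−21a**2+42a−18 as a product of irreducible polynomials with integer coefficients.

(7a−3)(7a**2+6)

Group as (49a**3+42a) + (−21a**2−18) = 7a(7a**2+6) − 3(7a**2+6).
Both groups share the factor (7a**2+6).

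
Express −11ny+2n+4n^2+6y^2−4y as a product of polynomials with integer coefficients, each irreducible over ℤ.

(4n−3y+2)(n−2y)

Group: 4n(n−2y) + (−3y+2)(n−2y); both groups contain (n−2y).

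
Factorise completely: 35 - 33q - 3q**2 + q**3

Trying the rational-root candidates, q = -5 is a root, so (q + 5) is a factor; dividing leaves q**2 - 8q + 7.
The remaining quadratic factors as (q - 1)(q - 7).

(q + 5)(q - 1)(q - 7)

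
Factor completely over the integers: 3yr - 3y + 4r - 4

Group as (3yr - 3y) + (4r - 4) = 3y(r - 1) + 4(r - 1).
Both groups share the factor (r - 1).

(3y + 4)(r - 1)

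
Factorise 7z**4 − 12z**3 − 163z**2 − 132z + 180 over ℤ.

(7z − 5)(z + 2)(z + 3)(z − 6)

By the rational root theorem, z = −2 is a root, so (z + 2) divides it; the quotient is 7z**3 − 26z**2 − 111z + 90.
Continuing, z = 6 is a root, so (z − 6) is a factor; dividing leaves 7z**2 + 16z − 15.
The remaining quadratic factors as (7z − 5)(z + 3).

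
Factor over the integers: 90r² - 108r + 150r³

6r(5r + 6)(5r - 3)

Pull out the common factor 6r, then factor the remaining trinomial.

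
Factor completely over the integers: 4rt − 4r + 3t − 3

(4r + 3)(t − 1)

Group as (4rt − 4r) + (3t − 3) = 4r(t − 1) + 3(t − 1).
Both groups share the factor (t − 1).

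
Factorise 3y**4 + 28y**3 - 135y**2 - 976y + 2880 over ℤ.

Trying the rational-root candidates, y = -9 is a root, so (y + 9) divides it; the quotient is 3y**3 + y**2 - 144y + 320.
Next, y = -8 is a root, giving the factor (y + 8) and quotient 3y**2 - 23y + 40.
The remaining quadratic factors as (3y - 8)(y - 5).

(3y - 8)(y + 8)(y + 9)(y - 5)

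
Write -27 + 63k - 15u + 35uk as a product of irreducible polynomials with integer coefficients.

(5u + 9)(7k - 3)

Group as (35uk - 15u) + (63k - 27) = 5u(7k - 3) + 9(7k - 3).
Both groups share the factor (7k - 3).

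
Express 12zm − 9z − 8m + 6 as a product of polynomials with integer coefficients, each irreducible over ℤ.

Group as (12zm − 9z) + (−8m + 6) = 3z(4m − 3) − 2(4m − 3).
Both groups share the factor (4m − 3).

(3z − 2)(4m − 3)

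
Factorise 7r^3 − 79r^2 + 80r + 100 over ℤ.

Trying the rational-root candidates, r = −5/7 is a root, so (7r + 5) divides it; the quotient is r^2 − 12r + 20.
The remaining quadratic factors as (r − 10)(r − 2).

(7r + 5)(r − 10)(r − 2)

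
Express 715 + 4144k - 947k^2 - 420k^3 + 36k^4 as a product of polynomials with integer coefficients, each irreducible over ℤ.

Testing divisors of the constant over divisors of the leading coefficient, k = 5/2 is a root, so (2k - 5) divides it; the quotient is 18k^3 - 165k^2 - 886k - 143.
Then k = 13 is a root, giving the factor (k - 13) and quotient 18k^2 + 69k + 11.
The remaining quadratic factors as (3k + 11)(6k + 1).

(2k - 5)(3k + 11)(6k + 1)(k - 13)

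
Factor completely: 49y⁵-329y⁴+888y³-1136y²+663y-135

(7y-3)(7y-9)(y-1)(y²-4y+5)

Testing divisors of the constant over divisors of the leading coefficient, y = 1 is a root, so (y-1) is a factor; dividing leaves 49y⁴-280y³+608y²-528y+135.
Then y = 3/7 is a root, so (7y-3) divides it; the quotient is 7y³-37y²+71y-45.
Continuing, y = 9/7 is a root, so (7y-9) divides it; the quotient is y²-4y+5.
The quadratic y²-4y+5 has discriminant -4 < 0 and is irreducible over ℤ.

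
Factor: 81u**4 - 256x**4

(3u + 4x)(3u - 4x)(9u**2 + 16x**2)

Difference of squares twice: with A = 3u and B = 4x, A⁴ − B⁴ = (A² − B²)(A² + B²), and A² − B² factors again.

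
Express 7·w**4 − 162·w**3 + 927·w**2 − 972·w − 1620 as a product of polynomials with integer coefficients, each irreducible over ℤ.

(7·w + 6)·(w − 15)·(w − 3)·(w − 6)

Trying the rational-root candidates, w = 3 is a root, giving the factor (w − 3) and quotient 7·w**3 − 141·w**2 + 504·w + 540.
Continuing, w = 6 is a root, so (w − 6) divides it; the quotient is 7·w**2 − 99·w − 90.
The remaining quadratic factors as (7·w + 6)(w − 15).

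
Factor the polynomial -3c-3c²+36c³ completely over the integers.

Pull out the common factor 3c, then factor the remaining trinomial.

3c(3c-1)(4c+1)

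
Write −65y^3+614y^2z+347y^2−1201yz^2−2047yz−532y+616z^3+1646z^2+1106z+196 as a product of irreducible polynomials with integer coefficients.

Group: y(−65y^2+159yz+217y−88z^2−210z−98) + (−7z−2)(−65y^2+159yz+217y−88z^2−210z−98); both groups contain (−65y^2+159yz+217y−88z^2−210z−98), so (y−7z−2) is a factor with cofactor −65y^2+159yz+217y−88z^2−210z−98.
The cofactor groups again: −65y^2+159yz+217y−88z^2−210z−98 = −5y(13y−11z−7) + (8z+14)(13y−11z−7); both groups contain (13y−11z−7), giving −(5y−8z−14)(13y−11z−7).

−(13y−11z−7)(5y−8z−14)(y−7z−2)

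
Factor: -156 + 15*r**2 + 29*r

(3*r + 13)*(5*r - 12)

Need a pair with product 15·(-156) = -2340 and sum 29: that's 65 and -36.
Split the middle term: 15*r**2 + 65*r - 36*r - 156 = 5*r*(3*r + 13) - 12*(3*r + 13).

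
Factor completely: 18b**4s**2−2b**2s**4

2b**2s**2(3b+s)(3b−s)

Factor out 2b**2s**2, leaving 9b**2−s**2, which is a difference of two squares.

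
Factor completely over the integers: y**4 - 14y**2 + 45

(y + 3)(y - 3)(y**2 - 5)

Substitute u = y**2 to get a quadratic in u, then factor.
y**2 - 5 is irreducible over ℤ (5 is not a perfect square).
y**2 - 9 is a difference of squares.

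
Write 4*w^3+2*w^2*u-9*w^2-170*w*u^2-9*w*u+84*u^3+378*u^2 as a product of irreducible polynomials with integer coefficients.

Group: w*(4*w^2+26*w*u-9*w-14*u^2-63*u) - 6*u*(4*w^2+26*w*u-9*w-14*u^2-63*u); both groups contain (4*w^2+26*w*u-9*w-14*u^2-63*u), so (w-6*u) is a factor with cofactor 4*w^2+26*w*u-9*w-14*u^2-63*u.
The cofactor groups again: 4*w^2+26*w*u-9*w-14*u^2-63*u = w*(4*w-2*u-9) + 7*u*(4*w-2*u-9); both groups contain (4*w-2*u-9), giving (w+7*u)*(4*w-2*u-9).

(4*w-2*u-9)*(w-6*u)*(w+7*u)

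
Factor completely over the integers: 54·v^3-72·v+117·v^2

Pull out the common factor 9·v, then factor the remaining trinomial.

9·v·(2·v-1)·(3·v+8)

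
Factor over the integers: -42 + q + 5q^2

Need a pair with product 5·(-42) = -210 and sum 1: that's 15 and -14.
Split the middle term: 5q^2 + 15q - 14q - 42 = 5q(q + 3) - 14(q + 3).

(5q - 14)(q + 3)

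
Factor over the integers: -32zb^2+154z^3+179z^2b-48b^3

(2z-b)(11z+12b)(7z+4b)

Group: 11z(14z^2+zb-4b^2) + 12b(14z^2+zb-4b^2); both groups contain (14z^2+zb-4b^2), so (11z+12b) is a factor with cofactor 14z^2+zb-4b^2.
The cofactor groups again: 14z^2+zb-4b^2 = 7z(2z-b) + 4b(2z-b); both groups contain (2z-b), giving (7z+4b)(2z-b).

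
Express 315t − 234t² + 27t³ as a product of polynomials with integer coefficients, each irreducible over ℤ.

9t(3t − 5)(t − 7)

Pull out the common factor 9t, then factor the remaining trinomial.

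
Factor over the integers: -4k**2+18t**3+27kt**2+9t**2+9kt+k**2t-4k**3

-(4k+3t)(k+2t+1)(k-3t)

Group: 4k(-k**2+kt-k+6t**2+3t) + 3t(-k**2+kt-k+6t**2+3t); both groups contain (-k**2+kt-k+6t**2+3t), so (4k+3t) is a factor with cofactor -k**2+kt-k+6t**2+3t.
The cofactor groups again: -k**2+kt-k+6t**2+3t = -k(k+2t+1) + 3t(k+2t+1); both groups contain (k+2t+1), giving -(k-3t)(k+2t+1).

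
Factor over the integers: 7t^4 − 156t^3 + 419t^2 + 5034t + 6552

By the rational root theorem, t = 14 is a root, so (t − 14) is a factor; dividing leaves 7t^3 − 58t^2 − 393t − 468.
Then t = −12/7 is a root, so (7t + 12) is a factor; dividing leaves t^2 − 10t − 39.
The remaining quadratic factors as (t + 3)(t − 13).

(7t + 12)(t + 3)(t − 13)(t − 14)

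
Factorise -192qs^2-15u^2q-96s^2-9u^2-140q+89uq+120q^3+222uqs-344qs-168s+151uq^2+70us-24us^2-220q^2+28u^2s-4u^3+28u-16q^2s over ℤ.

-(u-5q-6s)(4u+3q-4s-7)(u+8q+4)

Group: u(-4u^2-35uq+4us-9u-24q^2+32qs+44q+16s+28) + (-5q-6s)(-4u^2-35uq+4us-9u-24q^2+32qs+44q+16s+28); both groups contain (-4u^2-35uq+4us-9u-24q^2+32qs+44q+16s+28), so (u-5q-6s) is a factor with cofactor -4u^2-35uq+4us-9u-24q^2+32qs+44q+16s+28.
The cofactor groups again: -4u^2-35uq+4us-9u-24q^2+32qs+44q+16s+28 = -u(4u+3q-4s-7) + (-8q-4)(4u+3q-4s-7); both groups contain (4u+3q-4s-7), giving -(u+8q+4)(4u+3q-4s-7).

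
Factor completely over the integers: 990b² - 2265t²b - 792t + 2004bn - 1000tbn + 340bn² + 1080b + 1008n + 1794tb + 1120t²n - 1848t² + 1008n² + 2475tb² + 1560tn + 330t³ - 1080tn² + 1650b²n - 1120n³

Group: 2t(165t² - 225tb - 100tn + 66t - 150bn - 90b - 140n² - 84n) + (-11b + 8n - 12)(165t² - 225tb - 100tn + 66t - 150bn - 90b - 140n² - 84n); both groups contain (165t² - 225tb - 100tn + 66t - 150bn - 90b - 140n² - 84n), so (2t - 11b + 8n - 12) is a factor with cofactor 165t² - 225tb - 100tn + 66t - 150bn - 90b - 140n² - 84n.
The cofactor groups again: 165t² - 225tb - 100tn + 66t - 150bn - 90b - 140n² - 84n = 15t(11t - 15b - 14n) + (10n + 6)(11t - 15b - 14n); both groups contain (11t - 15b - 14n), giving (15t + 10n + 6)(11t - 15b - 14n).

(2t - 11b + 8n - 12)(11t - 15b - 14n)(15t + 10n + 6)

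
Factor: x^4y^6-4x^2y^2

Factor out x^2y^2 first: what remains is x^2y^4-4.
Recognize a difference of squares with the parts xy^2 and 2.

x^2y^2(xy^2+2)(xy^2-2)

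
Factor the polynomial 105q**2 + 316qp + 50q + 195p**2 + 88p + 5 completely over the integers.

Group: 7q(15q + 13p + 5) + (15p + 1)(15q + 13p + 5); both groups contain (15q + 13p + 5).

(15q + 13p + 5)(7q + 15p + 1)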